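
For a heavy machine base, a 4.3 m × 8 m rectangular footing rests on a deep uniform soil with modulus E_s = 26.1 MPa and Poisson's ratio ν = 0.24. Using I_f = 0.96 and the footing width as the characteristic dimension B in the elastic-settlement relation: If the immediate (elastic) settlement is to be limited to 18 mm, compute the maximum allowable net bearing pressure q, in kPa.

q ≈ 121 kPa

E_s = 26.1 MPa = 26100 kPa.
S_e = q·B·(1−ν²)/E_s · I_f  ⇒  q = S_e·E_s / (B·(1−ν²)·I_f).
q = 0.018 × 26100 / (4.3 × 0.9424 × 0.96) = 120.8 kPa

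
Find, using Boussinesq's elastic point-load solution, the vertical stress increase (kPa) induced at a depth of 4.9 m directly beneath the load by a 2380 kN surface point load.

Boussinesq vertical stress below a point load on an elastic half-space:
Δσ_z = 3P/(2πz²) · [1 + (r/z)²]^(−5/2)
r/z = 0/4.9 = 0; [1+(r/z)²]^(−5/2) = 1.
Δσ_z = 3×2380/(2π×4.9²) × 1 = 47.329 × 1 = 47.33 kPa

Δσ_z ≈ 47.3 kPa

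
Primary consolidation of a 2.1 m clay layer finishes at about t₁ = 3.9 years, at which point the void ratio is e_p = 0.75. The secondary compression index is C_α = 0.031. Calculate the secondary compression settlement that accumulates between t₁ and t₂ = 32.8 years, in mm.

Secondary compression: S_s = C_α·H/(1+e_p)·log₁₀(t₂/t₁)
S_s = 0.031×2.1/(1+0.75)×log₁₀(32.8/3.9)
    = 0.0372 × 0.9248 = 0.0344 m

S_s ≈ 34.4 mm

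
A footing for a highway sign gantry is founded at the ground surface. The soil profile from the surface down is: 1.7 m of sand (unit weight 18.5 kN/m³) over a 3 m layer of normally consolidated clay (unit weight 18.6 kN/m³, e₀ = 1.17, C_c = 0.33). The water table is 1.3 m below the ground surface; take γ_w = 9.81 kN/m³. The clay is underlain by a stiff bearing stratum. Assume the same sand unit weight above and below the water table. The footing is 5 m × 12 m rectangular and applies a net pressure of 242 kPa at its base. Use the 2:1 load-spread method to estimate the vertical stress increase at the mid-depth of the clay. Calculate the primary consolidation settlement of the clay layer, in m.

Mid-depth of clay below the ground surface: z = 1.7 + 3/2 = 3.2 m.
Total vertical stress at mid-clay: σ_v = 18.5×1.7 + 18.6×1.5 = 59.35 kPa.
Pore pressure: u = 9.81×(3.2 − 1.3) = 18.639 kPa.
Initial effective stress: σ'_0 = σ_v − u = 59.35 − 18.639 = 40.711 kPa.
Stress increase at mid-clay by the 2:1 spreading method:
Δσ = qBL/((B+z)(L+z)) = 242×5×12/((5+3.2)(12+3.2)) = 116.5 kPa
Final effective stress: σ'_f = σ'_0 + Δσ = 40.711 + 116.5 = 157.21 kPa.
Normally consolidated clay, so the full stress increment lies on the virgin compression line:
S_c = C_c·H/(1+e₀)·log₁₀(σ'_f/σ'_0) = 0.33×3/(1+1.17)×log₁₀(157.21/40.711)
    = 0.45622 × 0.58677 = 0.2677 m

S_c ≈ 0.268 m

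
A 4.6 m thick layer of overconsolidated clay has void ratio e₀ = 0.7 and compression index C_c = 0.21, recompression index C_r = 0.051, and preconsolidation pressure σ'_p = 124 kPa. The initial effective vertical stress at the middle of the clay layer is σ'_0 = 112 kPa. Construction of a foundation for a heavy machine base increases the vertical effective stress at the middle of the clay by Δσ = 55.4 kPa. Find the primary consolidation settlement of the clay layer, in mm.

Final effective stress: σ'_f = 112 + 55.4 = 167.4 kPa.
σ'_f = 167.4 > σ'_p = 124 kPa, so the stress path crosses the preconsolidation pressure — recompression up to σ'_p, then virgin compression beyond:
S_c = H/(1+e₀)·[C_r·log₁₀(σ'_p/σ'_0) + C_c·log₁₀(σ'_f/σ'_p)]
    = 4.6/1.7 × [0.051×log₁₀(124/112) + 0.21×log₁₀(167.4/124)]
    = 2.7059 × [0.0022544 + 0.02737] = 0.08016 m

S_c ≈ 80.2 mm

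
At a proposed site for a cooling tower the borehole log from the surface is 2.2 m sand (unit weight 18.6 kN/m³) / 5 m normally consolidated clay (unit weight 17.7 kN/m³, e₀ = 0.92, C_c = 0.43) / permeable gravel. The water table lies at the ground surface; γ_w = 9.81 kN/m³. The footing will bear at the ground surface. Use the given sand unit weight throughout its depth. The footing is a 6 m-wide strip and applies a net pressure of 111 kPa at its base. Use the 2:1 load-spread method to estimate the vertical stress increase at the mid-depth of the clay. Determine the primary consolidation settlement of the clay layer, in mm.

S_c ≈ 463 mm

Mid-depth of clay below the ground surface: z = 2.2 + 5/2 = 4.7 m.
Total vertical stress at mid-clay: σ_v = 18.6×2.2 + 17.7×2.5 = 85.17 kPa.
Pore pressure: u = 9.81×(4.7 − 0) = 46.107 kPa.
Initial effective stress: σ'_0 = σ_v − u = 85.17 − 46.107 = 39.063 kPa.
Stress increase at mid-clay by the 2:1 spreading method:
Δσ = qB/(B+z) = 111×6/(6+4.7) = 62.243 kPa
Final effective stress: σ'_f = σ'_0 + Δσ = 39.063 + 62.243 = 101.31 kPa.
Normally consolidated clay, so the full stress increment lies on the virgin compression line:
S_c = C_c·H/(1+e₀)·log₁₀(σ'_f/σ'_0) = 0.43×5/(1+0.92)×log₁₀(101.31/39.063)
    = 1.1198 × 0.41389 = 0.4635 m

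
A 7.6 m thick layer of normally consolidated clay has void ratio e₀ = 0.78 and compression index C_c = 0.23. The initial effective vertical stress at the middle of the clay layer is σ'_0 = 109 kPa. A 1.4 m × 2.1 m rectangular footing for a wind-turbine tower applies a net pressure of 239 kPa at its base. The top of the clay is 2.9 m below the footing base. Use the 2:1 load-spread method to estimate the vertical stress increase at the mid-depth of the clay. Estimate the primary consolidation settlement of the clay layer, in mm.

S_c ≈ 36.9 mm

Mid-depth of clay below the footing base: z = 2.9 + 7.6/2 = 6.7 m.
Stress increase at mid-clay by the 2:1 spreading method:
Δσ = qBL/((B+z)(L+z)) = 239×1.4×2.1/((1.4+6.7)(2.1+6.7)) = 9.8577 kPa
Final effective stress: σ'_f = σ'_0 + Δσ = 109 + 9.8577 = 118.86 kPa.
Normally consolidated clay, so the full stress increment lies on the virgin compression line:
S_c = C_c·H/(1+e₀)·log₁₀(σ'_f/σ'_0) = 0.23×7.6/(1+0.78)×log₁₀(118.86/109)
    = 0.98202 × 0.037609 = 0.03693 m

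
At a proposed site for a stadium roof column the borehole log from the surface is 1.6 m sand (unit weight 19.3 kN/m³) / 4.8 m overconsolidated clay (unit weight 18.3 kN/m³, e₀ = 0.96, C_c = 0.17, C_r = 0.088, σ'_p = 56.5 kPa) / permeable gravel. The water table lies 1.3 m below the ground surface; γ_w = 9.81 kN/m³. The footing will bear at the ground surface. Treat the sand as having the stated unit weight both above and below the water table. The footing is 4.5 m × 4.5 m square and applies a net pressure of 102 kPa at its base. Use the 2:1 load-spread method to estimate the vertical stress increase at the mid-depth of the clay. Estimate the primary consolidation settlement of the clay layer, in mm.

Mid-depth of clay below the ground surface: z = 1.6 + 4.8/2 = 4 m.
Total vertical stress at mid-clay: σ_v = 19.3×1.6 + 18.3×2.4 = 74.8 kPa.
Pore pressure: u = 9.81×(4 − 1.3) = 26.487 kPa.
Initial effective stress: σ'_0 = σ_v − u = 74.8 − 26.487 = 48.313 kPa.
Stress increase at mid-clay by the 2:1 spreading method:
Δσ = qBL/((B+z)(L+z)) = 102×4.5×4.5/((4.5+4)(4.5+4)) = 28.588 kPa
Final effective stress: σ'_f = 48.313 + 28.588 = 76.901 kPa.
σ'_f = 76.901 > σ'_p = 56.5 kPa, so the stress path crosses the preconsolidation pressure — recompression up to σ'_p, then virgin compression beyond:
S_c = H/(1+e₀)·[C_r·log₁₀(σ'_p/σ'_0) + C_c·log₁₀(σ'_f/σ'_p)]
    = 4.8/1.96 × [0.088×log₁₀(56.5/48.313) + 0.17×log₁₀(76.901/56.5)]
    = 2.449 × [0.0059826 + 0.02276] = 0.07039 m

S_c ≈ 70.4 mm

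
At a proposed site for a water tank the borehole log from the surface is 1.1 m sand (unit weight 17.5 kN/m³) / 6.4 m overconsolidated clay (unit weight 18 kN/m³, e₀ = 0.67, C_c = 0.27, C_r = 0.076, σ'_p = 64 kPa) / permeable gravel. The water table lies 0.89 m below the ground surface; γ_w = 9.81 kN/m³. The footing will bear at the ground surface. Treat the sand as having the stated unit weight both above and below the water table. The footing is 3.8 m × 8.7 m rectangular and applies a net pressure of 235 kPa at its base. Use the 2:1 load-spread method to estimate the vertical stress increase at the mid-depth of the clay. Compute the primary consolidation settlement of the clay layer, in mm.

Mid-depth of clay below the ground surface: z = 1.1 + 6.4/2 = 4.3 m.
Total vertical stress at mid-clay: σ_v = 17.5×1.1 + 18×3.2 = 76.85 kPa.
Pore pressure: u = 9.81×(4.3 − 0.89) = 33.452 kPa.
Initial effective stress: σ'_0 = σ_v − u = 76.85 − 33.452 = 43.398 kPa.
Stress increase at mid-clay by the 2:1 spreading method:
Δσ = qBL/((B+z)(L+z)) = 235×3.8×8.7/((3.8+4.3)(8.7+4.3)) = 73.781 kPa
Final effective stress: σ'_f = 43.398 + 73.781 = 117.18 kPa.
σ'_f = 117.18 > σ'_p = 64 kPa, so the stress path crosses the preconsolidation pressure — recompression up to σ'_p, then virgin compression beyond:
S_c = H/(1+e₀)·[C_r·log₁₀(σ'_p/σ'_0) + C_c·log₁₀(σ'_f/σ'_p)]
    = 6.4/1.67 × [0.076×log₁₀(64/43.398) + 0.27×log₁₀(117.18/64)]
    = 3.8323 × [0.012822 + 0.070922] = 0.3209 m

S_c ≈ 321 mm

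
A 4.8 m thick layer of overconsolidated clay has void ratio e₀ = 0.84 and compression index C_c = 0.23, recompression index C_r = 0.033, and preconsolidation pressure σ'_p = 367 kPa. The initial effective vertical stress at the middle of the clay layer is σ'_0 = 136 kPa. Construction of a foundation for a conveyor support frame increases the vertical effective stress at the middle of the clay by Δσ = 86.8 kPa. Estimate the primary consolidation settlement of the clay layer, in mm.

S_c ≈ 18.5 mm

Final effective stress: σ'_f = 136 + 86.8 = 222.8 kPa.
σ'_f = 222.8 ≤ σ'_p = 367 kPa, so the clay remains overconsolidated and only the recompression index applies:
S_c = C_r·H/(1+e₀)·log₁₀(σ'_f/σ'_0) = 0.033×4.8/1.84×log₁₀(222.8/136)
    = 0.086087 × 0.21438 = 0.01846 m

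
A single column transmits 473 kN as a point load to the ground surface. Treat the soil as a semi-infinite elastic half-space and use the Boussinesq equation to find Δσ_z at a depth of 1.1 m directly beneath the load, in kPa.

Δσ_z ≈ 187 kPa

Boussinesq vertical stress below a point load on an elastic half-space:
Δσ_z = 3P/(2πz²) · [1 + (r/z)²]^(−5/2)
r/z = 0/1.1 = 0; [1+(r/z)²]^(−5/2) = 1.
Δσ_z = 3×473/(2π×1.1²) × 1 = 186.65 × 1 = 186.7 kPa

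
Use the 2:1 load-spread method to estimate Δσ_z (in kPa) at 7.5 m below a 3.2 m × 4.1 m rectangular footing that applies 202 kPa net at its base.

By the 2:1 method the load spreads at 1 horizontal : 2 vertical, so at depth z the loaded area has grown by z in each plan dimension:
Δσ = qBL/((B+z)(L+z)) = 202×3.2×4.1/((3.2+7.5)(4.1+7.5)) = 21.352 kPa

Δσ_z ≈ 21.4 kPa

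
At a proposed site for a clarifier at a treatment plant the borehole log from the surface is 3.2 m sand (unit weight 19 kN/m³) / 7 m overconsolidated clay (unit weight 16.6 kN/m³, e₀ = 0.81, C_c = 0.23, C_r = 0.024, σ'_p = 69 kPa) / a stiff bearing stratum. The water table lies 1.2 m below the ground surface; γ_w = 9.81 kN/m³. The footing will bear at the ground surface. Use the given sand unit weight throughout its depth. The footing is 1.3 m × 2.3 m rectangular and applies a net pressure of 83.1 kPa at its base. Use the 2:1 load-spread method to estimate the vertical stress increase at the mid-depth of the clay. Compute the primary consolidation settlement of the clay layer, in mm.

S_c ≈ 2.09 mm

Mid-depth of clay below the ground surface: z = 3.2 + 7/2 = 6.7 m.
Total vertical stress at mid-clay: σ_v = 19×3.2 + 16.6×3.5 = 118.9 kPa.
Pore pressure: u = 9.81×(6.7 − 1.2) = 53.955 kPa.
Initial effective stress: σ'_0 = σ_v − u = 118.9 − 53.955 = 64.945 kPa.
Stress increase at mid-clay by the 2:1 spreading method:
Δσ = qBL/((B+z)(L+z)) = 83.1×1.3×2.3/((1.3+6.7)(2.3+6.7)) = 3.451 kPa
Final effective stress: σ'_f = 64.945 + 3.451 = 68.396 kPa.
σ'_f = 68.396 ≤ σ'_p = 69 kPa, so the clay remains overconsolidated and only the recompression index applies:
S_c = C_r·H/(1+e₀)·log₁₀(σ'_f/σ'_0) = 0.024×7/1.81×log₁₀(68.396/64.945)
    = 0.092818 × 0.022485 = 0.002087 m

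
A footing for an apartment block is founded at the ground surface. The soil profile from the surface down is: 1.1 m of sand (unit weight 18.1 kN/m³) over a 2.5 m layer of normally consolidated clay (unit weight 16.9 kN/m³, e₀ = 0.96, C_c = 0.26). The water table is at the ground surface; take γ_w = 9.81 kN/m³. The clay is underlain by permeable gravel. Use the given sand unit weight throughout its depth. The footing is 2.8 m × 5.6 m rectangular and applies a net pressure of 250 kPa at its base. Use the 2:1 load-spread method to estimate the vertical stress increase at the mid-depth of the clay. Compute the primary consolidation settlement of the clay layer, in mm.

Mid-depth of clay below the ground surface: z = 1.1 + 2.5/2 = 2.35 m.
Total vertical stress at mid-clay: σ_v = 18.1×1.1 + 16.9×1.25 = 41.035 kPa.
Pore pressure: u = 9.81×(2.35 − 0) = 23.054 kPa.
Initial effective stress: σ'_0 = σ_v − u = 41.035 − 23.054 = 17.981 kPa.
Stress increase at mid-clay by the 2:1 spreading method:
Δσ = qBL/((B+z)(L+z)) = 250×2.8×5.6/((2.8+2.35)(5.6+2.35)) = 95.744 kPa
Final effective stress: σ'_f = σ'_0 + Δσ = 17.981 + 95.744 = 113.72 kPa.
Normally consolidated clay, so the full stress increment lies on the virgin compression line:
S_c = C_c·H/(1+e₀)·log₁₀(σ'_f/σ'_0) = 0.26×2.5/(1+0.96)×log₁₀(113.72/17.981)
    = 0.33163 × 0.80102 = 0.2656 m

S_c ≈ 266 mm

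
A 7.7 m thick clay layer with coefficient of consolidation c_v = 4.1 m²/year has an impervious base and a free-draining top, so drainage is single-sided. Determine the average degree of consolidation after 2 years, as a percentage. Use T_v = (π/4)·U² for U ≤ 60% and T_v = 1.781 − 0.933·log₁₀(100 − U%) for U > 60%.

Drainage path length: H_d = H = 7.7 m (single drainage).
T_v = c_v·t/H_d² = 4.1×2/7.7² = 0.1383.
T_v = 0.1383 corresponds to the U ≤ 60% branch:
U = √(4T_v/π) = 0.4196

U ≈ 42 %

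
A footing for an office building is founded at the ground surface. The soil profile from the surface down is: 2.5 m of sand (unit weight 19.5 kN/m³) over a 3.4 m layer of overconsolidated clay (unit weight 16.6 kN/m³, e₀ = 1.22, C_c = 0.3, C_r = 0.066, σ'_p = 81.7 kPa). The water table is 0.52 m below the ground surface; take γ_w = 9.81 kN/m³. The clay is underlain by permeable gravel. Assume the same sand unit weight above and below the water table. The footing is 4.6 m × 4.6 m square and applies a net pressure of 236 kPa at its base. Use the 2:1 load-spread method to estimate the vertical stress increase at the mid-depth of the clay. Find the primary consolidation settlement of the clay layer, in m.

Mid-depth of clay below the ground surface: z = 2.5 + 3.4/2 = 4.2 m.
Total vertical stress at mid-clay: σ_v = 19.5×2.5 + 16.6×1.7 = 76.97 kPa.
Pore pressure: u = 9.81×(4.2 − 0.52) = 36.101 kPa.
Initial effective stress: σ'_0 = σ_v − u = 76.97 − 36.101 = 40.869 kPa.
Stress increase at mid-clay by the 2:1 spreading method:
Δσ = qBL/((B+z)(L+z)) = 236×4.6×4.6/((4.6+4.2)(4.6+4.2)) = 64.486 kPa
Final effective stress: σ'_f = 40.869 + 64.486 = 105.36 kPa.
σ'_f = 105.36 > σ'_p = 81.7 kPa, so the stress path crosses the preconsolidation pressure — recompression up to σ'_p, then virgin compression beyond:
S_c = H/(1+e₀)·[C_r·log₁₀(σ'_p/σ'_0) + C_c·log₁₀(σ'_f/σ'_p)]
    = 3.4/2.22 × [0.066×log₁₀(81.7/40.869) + 0.3×log₁₀(105.36/81.7)]
    = 1.5315 × [0.019855 + 0.033136] = 0.08116 m

S_c ≈ 0.0812 m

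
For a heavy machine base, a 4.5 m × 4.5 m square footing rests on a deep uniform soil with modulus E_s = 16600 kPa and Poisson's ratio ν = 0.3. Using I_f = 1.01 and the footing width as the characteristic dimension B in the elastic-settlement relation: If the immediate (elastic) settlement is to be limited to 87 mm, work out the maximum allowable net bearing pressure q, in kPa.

S_e = q·B·(1−ν²)/E_s · I_f  ⇒  q = S_e·E_s / (B·(1−ν²)·I_f).
q = 0.087 × 16600 / (4.5 × 0.91 × 1.01) = 349.2 kPa

q ≈ 349 kPa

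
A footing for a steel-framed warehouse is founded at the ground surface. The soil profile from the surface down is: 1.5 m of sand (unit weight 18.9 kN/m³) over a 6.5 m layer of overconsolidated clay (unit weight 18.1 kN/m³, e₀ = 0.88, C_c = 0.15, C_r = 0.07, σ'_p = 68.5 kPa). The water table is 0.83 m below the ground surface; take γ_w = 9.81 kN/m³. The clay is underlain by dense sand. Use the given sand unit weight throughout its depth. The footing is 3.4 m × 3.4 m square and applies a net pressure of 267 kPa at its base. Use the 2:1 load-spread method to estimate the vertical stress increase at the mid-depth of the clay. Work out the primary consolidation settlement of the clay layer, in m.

S_c ≈ 0.11 m

Mid-depth of clay below the ground surface: z = 1.5 + 6.5/2 = 4.75 m.
Total vertical stress at mid-clay: σ_v = 18.9×1.5 + 18.1×3.25 = 87.175 kPa.
Pore pressure: u = 9.81×(4.75 − 0.83) = 38.455 kPa.
Initial effective stress: σ'_0 = σ_v − u = 87.175 − 38.455 = 48.72 kPa.
Stress increase at mid-clay by the 2:1 spreading method:
Δσ = qBL/((B+z)(L+z)) = 267×3.4×3.4/((3.4+4.75)(3.4+4.75)) = 46.468 kPa
Final effective stress: σ'_f = 48.72 + 46.468 = 95.188 kPa.
σ'_f = 95.188 > σ'_p = 68.5 kPa, so the stress path crosses the preconsolidation pressure — recompression up to σ'_p, then virgin compression beyond:
S_c = H/(1+e₀)·[C_r·log₁₀(σ'_p/σ'_0) + C_c·log₁₀(σ'_f/σ'_p)]
    = 6.5/1.88 × [0.07×log₁₀(68.5/48.72) + 0.15×log₁₀(95.188/68.5)]
    = 3.4574 × [0.010359 + 0.021434] = 0.1099 m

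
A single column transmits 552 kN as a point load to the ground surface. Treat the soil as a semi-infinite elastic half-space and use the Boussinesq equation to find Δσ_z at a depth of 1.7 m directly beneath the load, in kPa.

Boussinesq vertical stress below a point load on an elastic half-space:
Δσ_z = 3P/(2πz²) · [1 + (r/z)²]^(−5/2)
r/z = 0/1.7 = 0; [1+(r/z)²]^(−5/2) = 1.
Δσ_z = 3×552/(2π×1.7²) × 1 = 91.197 × 1 = 91.2 kPa

Δσ_z ≈ 91.2 kPa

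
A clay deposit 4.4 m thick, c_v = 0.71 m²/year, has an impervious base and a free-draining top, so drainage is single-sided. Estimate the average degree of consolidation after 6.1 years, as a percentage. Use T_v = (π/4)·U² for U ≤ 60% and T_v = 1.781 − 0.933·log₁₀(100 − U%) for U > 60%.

U ≈ 53.4 %

Drainage path length: H_d = H = 4.4 m (single drainage).
T_v = c_v·t/H_d² = 0.71×6.1/4.4² = 0.22371.
T_v = 0.22371 corresponds to the U ≤ 60% branch:
U = √(4T_v/π) = 0.5337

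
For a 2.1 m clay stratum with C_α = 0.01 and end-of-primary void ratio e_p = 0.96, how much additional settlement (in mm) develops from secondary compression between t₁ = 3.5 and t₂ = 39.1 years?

S_s ≈ 11.2 mm

Secondary compression: S_s = C_α·H/(1+e_p)·log₁₀(t₂/t₁)
S_s = 0.01×2.1/(1+0.96)×log₁₀(39.1/3.5)
    = 0.01071 × 1.048 = 0.01123 m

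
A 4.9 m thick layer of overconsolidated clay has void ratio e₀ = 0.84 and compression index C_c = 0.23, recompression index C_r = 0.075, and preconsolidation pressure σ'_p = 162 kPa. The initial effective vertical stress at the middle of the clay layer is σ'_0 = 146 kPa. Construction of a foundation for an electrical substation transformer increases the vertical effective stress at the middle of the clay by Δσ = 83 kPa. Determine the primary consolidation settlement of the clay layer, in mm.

S_c ≈ 101 mm

Final effective stress: σ'_f = 146 + 83 = 229 kPa.
σ'_f = 229 > σ'_p = 162 kPa, so the stress path crosses the preconsolidation pressure — recompression up to σ'_p, then virgin compression beyond:
S_c = H/(1+e₀)·[C_r·log₁₀(σ'_p/σ'_0) + C_c·log₁₀(σ'_f/σ'_p)]
    = 4.9/1.84 × [0.075×log₁₀(162/146) + 0.23×log₁₀(229/162)]
    = 2.663 × [0.0033872 + 0.034574] = 0.1011 m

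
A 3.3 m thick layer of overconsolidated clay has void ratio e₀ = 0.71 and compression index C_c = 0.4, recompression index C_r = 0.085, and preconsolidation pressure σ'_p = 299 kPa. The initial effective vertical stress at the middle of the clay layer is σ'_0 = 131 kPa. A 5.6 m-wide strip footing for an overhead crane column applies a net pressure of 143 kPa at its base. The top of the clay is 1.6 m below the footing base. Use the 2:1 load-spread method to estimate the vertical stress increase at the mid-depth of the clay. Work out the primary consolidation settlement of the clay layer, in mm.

S_c ≈ 37.4 mm

Mid-depth of clay below the footing base: z = 1.6 + 3.3/2 = 3.25 m.
Stress increase at mid-clay by the 2:1 spreading method:
Δσ = qB/(B+z) = 143×5.6/(5.6+3.25) = 90.486 kPa
Final effective stress: σ'_f = 131 + 90.486 = 221.49 kPa.
σ'_f = 221.49 ≤ σ'_p = 299 kPa, so the clay remains overconsolidated and only the recompression index applies:
S_c = C_r·H/(1+e₀)·log₁₀(σ'_f/σ'_0) = 0.085×3.3/1.71×log₁₀(221.49/131)
    = 0.16403 × 0.22808 = 0.03741 m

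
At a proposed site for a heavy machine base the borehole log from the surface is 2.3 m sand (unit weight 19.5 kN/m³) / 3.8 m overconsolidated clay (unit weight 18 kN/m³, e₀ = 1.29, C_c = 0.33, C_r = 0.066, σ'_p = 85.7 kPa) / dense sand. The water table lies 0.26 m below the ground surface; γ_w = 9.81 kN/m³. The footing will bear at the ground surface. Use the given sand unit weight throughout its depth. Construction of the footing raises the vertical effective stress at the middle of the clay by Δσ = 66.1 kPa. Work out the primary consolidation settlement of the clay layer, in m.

S_c ≈ 0.0874 m

Mid-depth of clay below the ground surface: z = 2.3 + 3.8/2 = 4.2 m.
Total vertical stress at mid-clay: σ_v = 19.5×2.3 + 18×1.9 = 79.05 kPa.
Pore pressure: u = 9.81×(4.2 − 0.26) = 38.651 kPa.
Initial effective stress: σ'_0 = σ_v − u = 79.05 − 38.651 = 40.399 kPa.
Final effective stress: σ'_f = 40.399 + 66.1 = 106.5 kPa.
σ'_f = 106.5 > σ'_p = 85.7 kPa, so the stress path crosses the preconsolidation pressure — recompression up to σ'_p, then virgin compression beyond:
S_c = H/(1+e₀)·[C_r·log₁₀(σ'_p/σ'_0) + C_c·log₁₀(σ'_f/σ'_p)]
    = 3.8/2.29 × [0.066×log₁₀(85.7/40.399) + 0.33×log₁₀(106.5/85.7)]
    = 1.6594 × [0.021556 + 0.031142] = 0.08745 m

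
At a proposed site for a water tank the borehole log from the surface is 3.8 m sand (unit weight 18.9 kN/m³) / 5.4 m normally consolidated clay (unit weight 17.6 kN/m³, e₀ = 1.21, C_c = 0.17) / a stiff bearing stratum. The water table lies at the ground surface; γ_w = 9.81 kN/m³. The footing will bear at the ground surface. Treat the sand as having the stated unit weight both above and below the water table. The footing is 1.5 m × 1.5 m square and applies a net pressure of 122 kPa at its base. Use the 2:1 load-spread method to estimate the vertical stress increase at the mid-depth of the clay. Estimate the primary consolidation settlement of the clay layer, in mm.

S_c ≈ 13.4 mm

Mid-depth of clay below the ground surface: z = 3.8 + 5.4/2 = 6.5 m.
Total vertical stress at mid-clay: σ_v = 18.9×3.8 + 17.6×2.7 = 119.34 kPa.
Pore pressure: u = 9.81×(6.5 − 0) = 63.765 kPa.
Initial effective stress: σ'_0 = σ_v − u = 119.34 − 63.765 = 55.575 kPa.
Stress increase at mid-clay by the 2:1 spreading method:
Δσ = qBL/((B+z)(L+z)) = 122×1.5×1.5/((1.5+6.5)(1.5+6.5)) = 4.2891 kPa
Final effective stress: σ'_f = σ'_0 + Δσ = 55.575 + 4.2891 = 59.864 kPa.
Normally consolidated clay, so the full stress increment lies on the virgin compression line:
S_c = C_c·H/(1+e₀)·log₁₀(σ'_f/σ'_0) = 0.17×5.4/(1+1.21)×log₁₀(59.864/55.575)
    = 0.41538 × 0.032286 = 0.01341 m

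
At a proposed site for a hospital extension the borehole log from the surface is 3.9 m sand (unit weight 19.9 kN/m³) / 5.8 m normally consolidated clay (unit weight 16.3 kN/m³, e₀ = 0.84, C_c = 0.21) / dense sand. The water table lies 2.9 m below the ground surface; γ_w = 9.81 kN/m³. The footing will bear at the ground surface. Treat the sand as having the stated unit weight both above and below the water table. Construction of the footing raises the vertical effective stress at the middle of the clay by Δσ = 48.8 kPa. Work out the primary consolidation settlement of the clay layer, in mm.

S_c ≈ 128 mm

Mid-depth of clay below the ground surface: z = 3.9 + 5.8/2 = 6.8 m.
Total vertical stress at mid-clay: σ_v = 19.9×3.9 + 16.3×2.9 = 124.88 kPa.
Pore pressure: u = 9.81×(6.8 − 2.9) = 38.259 kPa.
Initial effective stress: σ'_0 = σ_v − u = 124.88 − 38.259 = 86.621 kPa.
Final effective stress: σ'_f = σ'_0 + Δσ = 86.621 + 48.8 = 135.42 kPa.
Normally consolidated clay, so the full stress increment lies on the virgin compression line:
S_c = C_c·H/(1+e₀)·log₁₀(σ'_f/σ'_0) = 0.21×5.8/(1+0.84)×log₁₀(135.42/86.621)
    = 0.66196 × 0.19406 = 0.1285 m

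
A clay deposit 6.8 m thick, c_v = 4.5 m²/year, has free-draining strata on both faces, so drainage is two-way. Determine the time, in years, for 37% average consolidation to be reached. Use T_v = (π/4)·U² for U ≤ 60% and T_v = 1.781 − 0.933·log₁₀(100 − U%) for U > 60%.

Drainage path length: H_d = H/2 = 3.4 m (double drainage).
U ≤ 60%: T_v = (π/4)·U² = (π/4)×0.37² = 0.10752.
t = T_v·H_d²/c_v = 0.10752×3.4²/4.5 = 0.2762 years.

t ≈ 0.276 years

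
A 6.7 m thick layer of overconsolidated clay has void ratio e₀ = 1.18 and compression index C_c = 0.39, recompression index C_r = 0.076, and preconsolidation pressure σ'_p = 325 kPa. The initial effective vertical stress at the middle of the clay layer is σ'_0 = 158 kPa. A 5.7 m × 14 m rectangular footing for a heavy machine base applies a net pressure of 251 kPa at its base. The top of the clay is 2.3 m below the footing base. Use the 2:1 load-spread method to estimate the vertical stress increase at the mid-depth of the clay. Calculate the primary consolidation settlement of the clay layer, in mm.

Mid-depth of clay below the footing base: z = 2.3 + 6.7/2 = 5.65 m.
Stress increase at mid-clay by the 2:1 spreading method:
Δσ = qBL/((B+z)(L+z)) = 251×5.7×14/((5.7+5.65)(14+5.65)) = 89.809 kPa
Final effective stress: σ'_f = 158 + 89.809 = 247.81 kPa.
σ'_f = 247.81 ≤ σ'_p = 325 kPa, so the clay remains overconsolidated and only the recompression index applies:
S_c = C_r·H/(1+e₀)·log₁₀(σ'_f/σ'_0) = 0.076×6.7/2.18×log₁₀(247.81/158)
    = 0.23358 × 0.19546 = 0.04566 m

S_c ≈ 45.7 mm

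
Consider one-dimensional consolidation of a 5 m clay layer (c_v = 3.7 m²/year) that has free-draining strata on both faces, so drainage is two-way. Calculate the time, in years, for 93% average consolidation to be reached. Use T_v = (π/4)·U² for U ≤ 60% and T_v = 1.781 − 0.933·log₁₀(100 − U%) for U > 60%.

Drainage path length: H_d = H/2 = 2.5 m (double drainage).
U > 60%: T_v = 1.781 − 0.933·log₁₀(100 − 93) = 0.99252.
t = T_v·H_d²/c_v = 0.99252×2.5²/3.7 = 1.677 years.

t ≈ 1.68 years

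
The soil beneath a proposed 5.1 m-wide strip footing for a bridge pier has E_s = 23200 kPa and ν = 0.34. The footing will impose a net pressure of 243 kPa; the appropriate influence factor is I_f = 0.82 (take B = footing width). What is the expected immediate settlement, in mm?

S_e ≈ 38.7 mm

Immediate (elastic) settlement: S_e = q·B·(1−ν²)/E_s · I_f.
S_e = 243 × 5.1 × (1 − 0.34²) / 23200 × 0.82
    = 243 × 5.1 × 0.8844 / 23200 × 0.82
    = 0.03874 m = 38.74 mm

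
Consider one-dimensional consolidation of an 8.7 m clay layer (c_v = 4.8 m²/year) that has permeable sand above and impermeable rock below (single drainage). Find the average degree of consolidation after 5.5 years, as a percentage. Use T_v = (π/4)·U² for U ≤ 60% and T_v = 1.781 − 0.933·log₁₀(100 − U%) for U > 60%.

Drainage path length: H_d = H = 8.7 m (single drainage).
T_v = c_v·t/H_d² = 4.8×5.5/8.7² = 0.34879.
T_v = 0.34879 corresponds to the U > 60% branch:
U = 1 − 10^((1.781 − T_v)/0.933)/100 = 0.6572

U ≈ 65.7 %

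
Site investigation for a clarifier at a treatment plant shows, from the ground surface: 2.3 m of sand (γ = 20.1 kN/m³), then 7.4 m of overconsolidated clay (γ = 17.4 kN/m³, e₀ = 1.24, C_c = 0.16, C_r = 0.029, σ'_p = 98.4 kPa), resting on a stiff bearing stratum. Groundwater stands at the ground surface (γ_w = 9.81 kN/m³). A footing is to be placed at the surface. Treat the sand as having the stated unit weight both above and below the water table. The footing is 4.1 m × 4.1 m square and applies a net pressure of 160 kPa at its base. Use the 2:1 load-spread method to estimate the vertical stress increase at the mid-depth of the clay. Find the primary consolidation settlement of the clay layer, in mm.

S_c ≈ 17.1 mm

Mid-depth of clay below the ground surface: z = 2.3 + 7.4/2 = 6 m.
Total vertical stress at mid-clay: σ_v = 20.1×2.3 + 17.4×3.7 = 110.61 kPa.
Pore pressure: u = 9.81×(6 − 0) = 58.86 kPa.
Initial effective stress: σ'_0 = σ_v − u = 110.61 − 58.86 = 51.75 kPa.
Stress increase at mid-clay by the 2:1 spreading method:
Δσ = qBL/((B+z)(L+z)) = 160×4.1×4.1/((4.1+6)(4.1+6)) = 26.366 kPa
Final effective stress: σ'_f = 51.75 + 26.366 = 78.116 kPa.
σ'_f = 78.116 ≤ σ'_p = 98.4 kPa, so the clay remains overconsolidated and only the recompression index applies:
S_c = C_r·H/(1+e₀)·log₁₀(σ'_f/σ'_0) = 0.029×7.4/2.24×log₁₀(78.116/51.75)
    = 0.095804 × 0.17883 = 0.01713 m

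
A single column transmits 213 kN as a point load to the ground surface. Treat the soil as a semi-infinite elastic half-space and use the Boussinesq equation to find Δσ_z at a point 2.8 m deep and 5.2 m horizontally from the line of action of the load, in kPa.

Δσ_z ≈ 0.311 kPa

Boussinesq vertical stress below a point load on an elastic half-space:
Δσ_z = 3P/(2πz²) · [1 + (r/z)²]^(−5/2)
r/z = 5.2/2.8 = 1.8571; [1+(r/z)²]^(−5/2) = 0.023952.
Δσ_z = 3×213/(2π×2.8²) × 0.023952 = 12.972 × 0.023952 = 0.3107 kPa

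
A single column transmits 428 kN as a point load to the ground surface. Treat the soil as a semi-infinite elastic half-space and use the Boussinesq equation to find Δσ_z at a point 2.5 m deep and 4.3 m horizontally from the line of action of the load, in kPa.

Δσ_z ≈ 1.05 kPa

Boussinesq vertical stress below a point load on an elastic half-space:
Δσ_z = 3P/(2πz²) · [1 + (r/z)²]^(−5/2)
r/z = 4.3/2.5 = 1.72; [1+(r/z)²]^(−5/2) = 0.032078.
Δσ_z = 3×428/(2π×2.5²) × 0.032078 = 32.697 × 0.032078 = 1.049 kPa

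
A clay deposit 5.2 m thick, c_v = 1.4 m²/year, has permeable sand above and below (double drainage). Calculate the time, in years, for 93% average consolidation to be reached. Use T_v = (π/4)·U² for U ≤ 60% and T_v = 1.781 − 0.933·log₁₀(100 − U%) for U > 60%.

t ≈ 4.79 years

Drainage path length: H_d = H/2 = 2.6 m (double drainage).
U > 60%: T_v = 1.781 − 0.933·log₁₀(100 − 93) = 0.99252.
t = T_v·H_d²/c_v = 0.99252×2.6²/1.4 = 4.792 years.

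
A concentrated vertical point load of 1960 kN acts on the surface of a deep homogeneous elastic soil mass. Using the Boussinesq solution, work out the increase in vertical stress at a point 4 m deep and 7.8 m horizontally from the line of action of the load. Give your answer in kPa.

Δσ_z ≈ 1.16 kPa

Boussinesq vertical stress below a point load on an elastic half-space:
Δσ_z = 3P/(2πz²) · [1 + (r/z)²]^(−5/2)
r/z = 7.8/4 = 1.95; [1+(r/z)²]^(−5/2) = 0.019785.
Δσ_z = 3×1960/(2π×4²) × 0.019785 = 58.489 × 0.019785 = 1.157 kPa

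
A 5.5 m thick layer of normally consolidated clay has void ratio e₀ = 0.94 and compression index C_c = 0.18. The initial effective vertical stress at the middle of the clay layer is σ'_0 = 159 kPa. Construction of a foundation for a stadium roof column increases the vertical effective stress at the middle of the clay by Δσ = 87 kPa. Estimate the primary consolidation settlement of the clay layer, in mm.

S_c ≈ 96.7 mm

Final effective stress: σ'_f = σ'_0 + Δσ = 159 + 87 = 246 kPa.
Normally consolidated clay, so the full stress increment lies on the virgin compression line:
S_c = C_c·H/(1+e₀)·log₁₀(σ'_f/σ'_0) = 0.18×5.5/(1+0.94)×log₁₀(246/159)
    = 0.51031 × 0.18954 = 0.09672 m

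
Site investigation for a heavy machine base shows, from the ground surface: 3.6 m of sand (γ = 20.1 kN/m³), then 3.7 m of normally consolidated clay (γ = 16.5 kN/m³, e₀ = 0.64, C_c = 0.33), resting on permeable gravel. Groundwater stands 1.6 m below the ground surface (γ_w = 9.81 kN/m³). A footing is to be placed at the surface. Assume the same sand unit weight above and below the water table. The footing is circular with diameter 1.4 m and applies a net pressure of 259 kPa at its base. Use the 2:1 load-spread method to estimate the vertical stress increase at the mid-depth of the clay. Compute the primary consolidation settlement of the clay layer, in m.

Mid-depth of clay below the ground surface: z = 3.6 + 3.7/2 = 5.45 m.
Total vertical stress at mid-clay: σ_v = 20.1×3.6 + 16.5×1.85 = 102.89 kPa.
Pore pressure: u = 9.81×(5.45 − 1.6) = 37.769 kPa.
Initial effective stress: σ'_0 = σ_v − u = 102.89 − 37.769 = 65.121 kPa.
Stress increase at mid-clay by the 2:1 spreading method:
Δσ ≈ qD²/(D+z)² = 259×1.4²/(1.4+5.45)² = 10.819 kPa
Final effective stress: σ'_f = σ'_0 + Δσ = 65.121 + 10.819 = 75.94 kPa.
Normally consolidated clay, so the full stress increment lies on the virgin compression line:
S_c = C_c·H/(1+e₀)·log₁₀(σ'_f/σ'_0) = 0.33×3.7/(1+0.64)×log₁₀(75.94/65.121)
    = 0.74451 × 0.06675 = 0.0497 m

S_c ≈ 0.0497 m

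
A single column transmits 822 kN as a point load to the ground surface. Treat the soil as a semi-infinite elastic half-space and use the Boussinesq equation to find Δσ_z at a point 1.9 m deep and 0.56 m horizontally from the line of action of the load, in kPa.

Boussinesq vertical stress below a point load on an elastic half-space:
Δσ_z = 3P/(2πz²) · [1 + (r/z)²]^(−5/2)
r/z = 0.56/1.9 = 0.29474; [1+(r/z)²]^(−5/2) = 0.812.
Δσ_z = 3×822/(2π×1.9²) × 0.812 = 108.72 × 0.812 = 88.28 kPa

Δσ_z ≈ 88.3 kPa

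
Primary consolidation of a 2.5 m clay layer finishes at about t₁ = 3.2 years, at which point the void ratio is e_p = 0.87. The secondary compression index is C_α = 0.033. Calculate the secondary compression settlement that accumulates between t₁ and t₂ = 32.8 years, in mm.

Secondary compression: S_s = C_α·H/(1+e_p)·log₁₀(t₂/t₁)
S_s = 0.033×2.5/(1+0.87)×log₁₀(32.8/3.2)
    = 0.04412 × 1.011 = 0.04459 m

S_s ≈ 44.6 mm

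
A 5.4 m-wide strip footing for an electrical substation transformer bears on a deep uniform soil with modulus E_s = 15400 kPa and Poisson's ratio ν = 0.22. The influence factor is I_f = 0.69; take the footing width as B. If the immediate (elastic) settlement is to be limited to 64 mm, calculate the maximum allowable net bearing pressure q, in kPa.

S_e = q·B·(1−ν²)/E_s · I_f  ⇒  q = S_e·E_s / (B·(1−ν²)·I_f).
q = 0.064 × 15400 / (5.4 × 0.9516 × 0.69) = 278 kPa

q ≈ 278 kPa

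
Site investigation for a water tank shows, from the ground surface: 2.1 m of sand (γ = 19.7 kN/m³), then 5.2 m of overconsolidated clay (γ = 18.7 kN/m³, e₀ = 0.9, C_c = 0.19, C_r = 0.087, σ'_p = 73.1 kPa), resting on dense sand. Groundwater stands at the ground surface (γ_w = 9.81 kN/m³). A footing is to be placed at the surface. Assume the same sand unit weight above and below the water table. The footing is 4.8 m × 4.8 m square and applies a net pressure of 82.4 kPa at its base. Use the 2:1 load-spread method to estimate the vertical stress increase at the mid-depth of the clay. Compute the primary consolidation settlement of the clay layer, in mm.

S_c ≈ 40.5 mm

Mid-depth of clay below the ground surface: z = 2.1 + 5.2/2 = 4.7 m.
Total vertical stress at mid-clay: σ_v = 19.7×2.1 + 18.7×2.6 = 89.99 kPa.
Pore pressure: u = 9.81×(4.7 − 0) = 46.107 kPa.
Initial effective stress: σ'_0 = σ_v − u = 89.99 − 46.107 = 43.883 kPa.
Stress increase at mid-clay by the 2:1 spreading method:
Δσ = qBL/((B+z)(L+z)) = 82.4×4.8×4.8/((4.8+4.7)(4.8+4.7)) = 21.036 kPa
Final effective stress: σ'_f = 43.883 + 21.036 = 64.919 kPa.
σ'_f = 64.919 ≤ σ'_p = 73.1 kPa, so the clay remains overconsolidated and only the recompression index applies:
S_c = C_r·H/(1+e₀)·log₁₀(σ'_f/σ'_0) = 0.087×5.2/1.9×log₁₀(64.919/43.883)
    = 0.2381 × 0.17008 = 0.0405 m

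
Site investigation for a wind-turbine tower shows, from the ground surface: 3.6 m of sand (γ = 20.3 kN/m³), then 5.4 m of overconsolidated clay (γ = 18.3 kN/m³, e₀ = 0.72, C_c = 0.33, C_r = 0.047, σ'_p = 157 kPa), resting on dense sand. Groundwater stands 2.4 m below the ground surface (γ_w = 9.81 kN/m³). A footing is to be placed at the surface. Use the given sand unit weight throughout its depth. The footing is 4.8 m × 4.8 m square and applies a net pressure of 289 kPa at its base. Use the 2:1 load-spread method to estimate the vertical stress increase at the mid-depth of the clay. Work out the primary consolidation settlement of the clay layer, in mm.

S_c ≈ 31.8 mm

Mid-depth of clay below the ground surface: z = 3.6 + 5.4/2 = 6.3 m.
Total vertical stress at mid-clay: σ_v = 20.3×3.6 + 18.3×2.7 = 122.49 kPa.
Pore pressure: u = 9.81×(6.3 − 2.4) = 38.259 kPa.
Initial effective stress: σ'_0 = σ_v − u = 122.49 − 38.259 = 84.231 kPa.
Stress increase at mid-clay by the 2:1 spreading method:
Δσ = qBL/((B+z)(L+z)) = 289×4.8×4.8/((4.8+6.3)(4.8+6.3)) = 54.042 kPa
Final effective stress: σ'_f = 84.231 + 54.042 = 138.27 kPa.
σ'_f = 138.27 ≤ σ'_p = 157 kPa, so the clay remains overconsolidated and only the recompression index applies:
S_c = C_r·H/(1+e₀)·log₁₀(σ'_f/σ'_0) = 0.047×5.4/1.72×log₁₀(138.27/84.231)
    = 0.14756 × 0.21526 = 0.03176 m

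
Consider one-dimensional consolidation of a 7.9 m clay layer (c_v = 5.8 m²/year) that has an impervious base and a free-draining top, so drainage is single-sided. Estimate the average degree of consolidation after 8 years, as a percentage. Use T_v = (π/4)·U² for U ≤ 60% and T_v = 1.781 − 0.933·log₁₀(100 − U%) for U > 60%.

Drainage path length: H_d = H = 7.9 m (single drainage).
T_v = c_v·t/H_d² = 5.8×8/7.9² = 0.74347.
T_v = 0.74347 corresponds to the U > 60% branch:
U = 1 − 10^((1.781 − T_v)/0.933)/100 = 0.8706

U ≈ 87.1 %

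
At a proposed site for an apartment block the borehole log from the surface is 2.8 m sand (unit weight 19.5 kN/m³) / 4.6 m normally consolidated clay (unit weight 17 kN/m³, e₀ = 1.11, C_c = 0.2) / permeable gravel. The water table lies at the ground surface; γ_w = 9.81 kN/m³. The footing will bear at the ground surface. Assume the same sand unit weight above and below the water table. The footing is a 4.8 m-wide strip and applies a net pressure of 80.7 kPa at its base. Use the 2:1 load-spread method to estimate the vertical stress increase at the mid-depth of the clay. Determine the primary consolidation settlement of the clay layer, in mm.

Mid-depth of clay below the ground surface: z = 2.8 + 4.6/2 = 5.1 m.
Total vertical stress at mid-clay: σ_v = 19.5×2.8 + 17×2.3 = 93.7 kPa.
Pore pressure: u = 9.81×(5.1 − 0) = 50.031 kPa.
Initial effective stress: σ'_0 = σ_v − u = 93.7 − 50.031 = 43.669 kPa.
Stress increase at mid-clay by the 2:1 spreading method:
Δσ = qB/(B+z) = 80.7×4.8/(4.8+5.1) = 39.127 kPa
Final effective stress: σ'_f = σ'_0 + Δσ = 43.669 + 39.127 = 82.796 kPa.
Normally consolidated clay, so the full stress increment lies on the virgin compression line:
S_c = C_c·H/(1+e₀)·log₁₀(σ'_f/σ'_0) = 0.2×4.6/(1+1.11)×log₁₀(82.796/43.669)
    = 0.43602 × 0.27784 = 0.1211 m

S_c ≈ 121 mm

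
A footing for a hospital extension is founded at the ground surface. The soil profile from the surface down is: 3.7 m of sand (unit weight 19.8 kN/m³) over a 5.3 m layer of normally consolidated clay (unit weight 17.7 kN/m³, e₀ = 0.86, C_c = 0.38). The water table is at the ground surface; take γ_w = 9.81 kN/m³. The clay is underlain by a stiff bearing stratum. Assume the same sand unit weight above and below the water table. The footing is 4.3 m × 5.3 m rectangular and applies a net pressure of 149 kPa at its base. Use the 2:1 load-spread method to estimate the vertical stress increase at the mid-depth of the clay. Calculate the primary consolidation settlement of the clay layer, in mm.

Mid-depth of clay below the ground surface: z = 3.7 + 5.3/2 = 6.35 m.
Total vertical stress at mid-clay: σ_v = 19.8×3.7 + 17.7×2.65 = 120.16 kPa.
Pore pressure: u = 9.81×(6.35 − 0) = 62.294 kPa.
Initial effective stress: σ'_0 = σ_v − u = 120.16 − 62.294 = 57.866 kPa.
Stress increase at mid-clay by the 2:1 spreading method:
Δσ = qBL/((B+z)(L+z)) = 149×4.3×5.3/((4.3+6.35)(5.3+6.35)) = 27.369 kPa
Final effective stress: σ'_f = σ'_0 + Δσ = 57.866 + 27.369 = 85.235 kPa.
Normally consolidated clay, so the full stress increment lies on the virgin compression line:
S_c = C_c·H/(1+e₀)·log₁₀(σ'_f/σ'_0) = 0.38×5.3/(1+0.86)×log₁₀(85.235/57.866)
    = 1.0828 × 0.16819 = 0.1821 m

S_c ≈ 182 mm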